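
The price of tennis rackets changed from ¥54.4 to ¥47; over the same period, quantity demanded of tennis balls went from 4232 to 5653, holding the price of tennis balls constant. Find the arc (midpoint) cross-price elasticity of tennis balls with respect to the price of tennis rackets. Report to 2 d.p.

ΔQ_A = 5653 − 4232 = 1421; ΔP_B = 47 − 54.4 = -7.4.
Midpoints: Q̄_A = 4942.5, P̄_B = 50.70.
ε = (ΔQ_A/Q̄_A)/(ΔP_B/P̄_B) = (1421/4942.5)/(-7.4/50.70) ≈ -1.97.
ε < 0: tennis balls and tennis rackets are complements.

-1.97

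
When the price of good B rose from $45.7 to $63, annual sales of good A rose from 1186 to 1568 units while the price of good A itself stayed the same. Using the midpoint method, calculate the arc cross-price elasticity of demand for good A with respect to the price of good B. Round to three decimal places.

0.872

ΔQ_A = 1568 − 1186 = 382; ΔP_B = 63 − 45.7 = 17.3.
Midpoints: Q̄_A = 1377.0, P̄_B = 54.35.
ε = (ΔQ_A/Q̄_A)/(ΔP_B/P̄_B) = (382/1377.0)/(17.3/54.35) ≈ 0.872.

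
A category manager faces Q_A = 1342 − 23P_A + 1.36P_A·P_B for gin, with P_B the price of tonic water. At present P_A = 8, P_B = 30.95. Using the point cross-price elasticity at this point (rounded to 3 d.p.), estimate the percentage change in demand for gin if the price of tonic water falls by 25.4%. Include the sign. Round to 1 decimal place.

At P_A = 8, P_B = 30.95: Q_A = 1494.736.
∂Q_A/∂P_B = 1.36P_A = 10.8800.
ε = (∂Q_A/∂P_B)(P_B/Q_A) = 10.8800 × 30.95/1494.736 ≈ 0.225.
%ΔQ_A ≈ ε × %ΔP_B = 0.225 × (-25.4%) = -5.7%.

-5.7%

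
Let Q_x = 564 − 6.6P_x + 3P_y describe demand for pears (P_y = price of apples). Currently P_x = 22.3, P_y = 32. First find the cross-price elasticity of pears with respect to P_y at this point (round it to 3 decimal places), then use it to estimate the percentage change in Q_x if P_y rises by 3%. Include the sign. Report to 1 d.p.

0.6%

At P_x = 22.3, P_y = 32: Q_x = 512.82.
∂Q_x/∂P_y = 3.
ε = (∂Q_x/∂P_y)(P_y/Q_x) = 3.0000 × 32/512.82 ≈ 0.187.
%ΔQ_x ≈ ε × %ΔP_y = 0.187 × (3%) = 0.6%.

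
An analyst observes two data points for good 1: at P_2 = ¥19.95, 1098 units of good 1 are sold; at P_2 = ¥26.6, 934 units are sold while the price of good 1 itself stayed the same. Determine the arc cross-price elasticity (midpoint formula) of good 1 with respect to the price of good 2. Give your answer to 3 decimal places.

ΔQ_1 = 934 − 1098 = -164; ΔP_2 = 26.6 − 19.95 = 6.65.
Midpoints: Q̄_1 = 1016.0, P̄_2 = 23.27.
ε = (ΔQ_1/Q̄_1)/(ΔP_2/P̄_2) = (-164/1016.0)/(6.65/23.27) ≈ -0.565.

-0.565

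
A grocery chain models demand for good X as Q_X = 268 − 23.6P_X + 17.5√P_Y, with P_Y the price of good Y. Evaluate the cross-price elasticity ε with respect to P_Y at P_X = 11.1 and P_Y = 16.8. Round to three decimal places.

0.461

At P_X = 11.1 and P_Y = 16.8: Q_X = 77.769.
∂Q_X/∂P_Y = 17.5/(2√P_Y) = 17.5/(2√16.8) = 2.1348.
ε = (∂Q_X/∂P_Y)(P_Y/Q_X) = 2.1348 × (16.8/77.769) ≈ 0.461.
ε > 0: substitutes.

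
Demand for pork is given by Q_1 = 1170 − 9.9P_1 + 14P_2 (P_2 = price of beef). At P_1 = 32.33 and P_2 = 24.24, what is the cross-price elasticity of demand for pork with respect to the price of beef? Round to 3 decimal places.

0.285

At P_1 = 32.33 and P_2 = 24.24: Q_1 = 1189.293.
∂Q_1/∂P_2 = 14.
ε = (∂Q_1/∂P_2)(P_2/Q_1) = 14 × (24.24/1189.293) ≈ 0.285.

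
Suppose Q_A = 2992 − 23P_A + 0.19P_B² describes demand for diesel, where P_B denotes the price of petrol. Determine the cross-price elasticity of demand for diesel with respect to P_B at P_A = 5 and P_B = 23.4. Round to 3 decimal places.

At P_A = 5 and P_B = 23.4: Q_A = 2981.036.
∂Q_A/∂P_B = 0.38P_B = 0.38(23.4) = 8.8920.
ε = (∂Q_A/∂P_B)(P_B/Q_A) = 8.8920 × (23.4/2981.036) ≈ 0.070.

0.070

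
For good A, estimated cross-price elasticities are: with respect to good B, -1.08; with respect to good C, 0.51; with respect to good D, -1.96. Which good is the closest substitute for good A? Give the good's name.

good C

Substitutes have ε > 0. Among the positive values, 0.51 (good C) is largest.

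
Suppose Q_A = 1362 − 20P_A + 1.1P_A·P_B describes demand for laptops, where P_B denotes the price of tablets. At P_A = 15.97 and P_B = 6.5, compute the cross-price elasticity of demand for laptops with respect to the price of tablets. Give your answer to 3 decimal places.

At P_A = 15.97 and P_B = 6.5: Q_A = 1156.785.
∂Q_A/∂P_B = 1.1P_A = 1.1(15.97) = 17.5670.
ε = (∂Q_A/∂P_B)(P_B/Q_A) = 17.5670 × (6.5/1156.785) ≈ 0.099.

0.099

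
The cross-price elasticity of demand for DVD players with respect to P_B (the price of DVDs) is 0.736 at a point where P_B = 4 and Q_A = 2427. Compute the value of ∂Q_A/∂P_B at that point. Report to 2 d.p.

ε = (∂Q_A/∂P_B)·(P_B/Q_A) ⇒ ∂Q_A/∂P_B = ε·Q_A/P_B = 0.736 × 2427/4 ≈ 446.57.

446.57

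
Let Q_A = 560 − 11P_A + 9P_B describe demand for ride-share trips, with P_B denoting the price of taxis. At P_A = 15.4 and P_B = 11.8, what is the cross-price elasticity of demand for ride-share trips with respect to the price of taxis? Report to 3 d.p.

At P_A = 15.4 and P_B = 11.8: Q_A = 496.8.
∂Q_A/∂P_B = 9.
ε = (∂Q_A/∂P_B)(P_B/Q_A) = 9 × (11.8/496.8) ≈ 0.214.

0.214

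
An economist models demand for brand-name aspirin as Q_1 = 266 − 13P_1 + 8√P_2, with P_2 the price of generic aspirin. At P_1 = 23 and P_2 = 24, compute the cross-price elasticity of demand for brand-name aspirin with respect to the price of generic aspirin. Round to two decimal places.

3.16

At P_1 = 23 and P_2 = 24: Q_1 = 6.192.
∂Q_1/∂P_2 = 8/(2√P_2) = 8/(2√24) = 0.8165.
ε = (∂Q_1/∂P_2)(P_2/Q_1) = 0.8165 × (24/6.192) ≈ 3.16.
ε > 0: substitutes.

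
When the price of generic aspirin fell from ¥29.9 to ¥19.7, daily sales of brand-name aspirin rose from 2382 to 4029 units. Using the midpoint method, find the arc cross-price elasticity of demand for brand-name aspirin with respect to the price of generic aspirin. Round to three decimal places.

-1.249

ΔQ_A = 4029 − 2382 = 1647; ΔP_B = 19.7 − 29.9 = -10.2.
Midpoints: Q̄_A = 3205.5, P̄_B = 24.80.
ε = (ΔQ_A/Q̄_A)/(ΔP_B/P̄_B) = (1647/3205.5)/(-10.2/24.80) ≈ -1.249.
ε < 0: brand-name aspirin and generic aspirin are complements.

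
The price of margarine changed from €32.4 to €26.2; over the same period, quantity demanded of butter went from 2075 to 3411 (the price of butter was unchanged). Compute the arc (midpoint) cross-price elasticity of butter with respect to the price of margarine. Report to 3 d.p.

ΔQ_A = 3411 − 2075 = 1336; ΔP_B = 26.2 − 32.4 = -6.2.
Midpoints: Q̄_A = 2743.0, P̄_B = 29.30.
ε = (ΔQ_A/Q̄_A)/(ΔP_B/P̄_B) = (1336/2743.0)/(-6.2/29.30) ≈ -2.302.

-2.302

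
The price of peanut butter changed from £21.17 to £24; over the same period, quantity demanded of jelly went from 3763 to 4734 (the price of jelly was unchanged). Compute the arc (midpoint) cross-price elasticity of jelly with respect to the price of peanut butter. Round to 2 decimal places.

1.82

ΔQ_A = 4734 − 3763 = 971; ΔP_B = 24 − 21.17 = 2.83.
Midpoints: Q̄_A = 4248.5, P̄_B = 22.59.
ε = (ΔQ_A/Q̄_A)/(ΔP_B/P̄_B) = (971/4248.5)/(2.83/22.59) ≈ 1.82.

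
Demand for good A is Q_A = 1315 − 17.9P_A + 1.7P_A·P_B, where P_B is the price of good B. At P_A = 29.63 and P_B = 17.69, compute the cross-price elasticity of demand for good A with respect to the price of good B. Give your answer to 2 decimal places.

At P_A = 29.63 and P_B = 17.69: Q_A = 1675.686.
∂Q_A/∂P_B = 1.7P_A = 1.7(29.63) = 50.3710.
ε = (∂Q_A/∂P_B)(P_B/Q_A) = 50.3710 × (17.69/1675.686) ≈ 0.53.
ε > 0: substitutes.

0.53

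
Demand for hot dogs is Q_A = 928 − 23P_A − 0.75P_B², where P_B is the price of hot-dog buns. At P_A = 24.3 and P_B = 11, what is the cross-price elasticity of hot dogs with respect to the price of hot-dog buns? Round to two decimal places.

At P_A = 24.3 and P_B = 11: Q_A = 278.35.
∂Q_A/∂P_B = -1.5P_B = -1.5(11) = -16.5000.
ε = (∂Q_A/∂P_B)(P_B/Q_A) = -16.5000 × (11/278.35) ≈ -0.65.

-0.65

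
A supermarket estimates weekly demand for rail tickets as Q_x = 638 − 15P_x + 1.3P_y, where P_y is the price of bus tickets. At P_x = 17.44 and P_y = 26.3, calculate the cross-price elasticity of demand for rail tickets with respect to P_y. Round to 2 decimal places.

0.08

At P_x = 17.44 and P_y = 26.3: Q_x = 410.59.
∂Q_x/∂P_y = 1.3.
ε = (∂Q_x/∂P_y)(P_y/Q_x) = 1.3 × (26.3/410.59) ≈ 0.08.
Since ε > 0, rail tickets and bus tickets are substitutes.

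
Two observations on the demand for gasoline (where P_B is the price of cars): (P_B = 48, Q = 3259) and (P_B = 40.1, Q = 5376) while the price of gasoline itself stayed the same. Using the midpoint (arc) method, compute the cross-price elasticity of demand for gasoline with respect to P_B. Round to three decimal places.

-2.734

ΔQ_A = 5376 − 3259 = 2117; ΔP_B = 40.1 − 48 = -7.9.
Midpoints: Q̄_A = 4317.5, P̄_B = 44.05.
ε = (ΔQ_A/Q̄_A)/(ΔP_B/P̄_B) = (2117/4317.5)/(-7.9/44.05) ≈ -2.734.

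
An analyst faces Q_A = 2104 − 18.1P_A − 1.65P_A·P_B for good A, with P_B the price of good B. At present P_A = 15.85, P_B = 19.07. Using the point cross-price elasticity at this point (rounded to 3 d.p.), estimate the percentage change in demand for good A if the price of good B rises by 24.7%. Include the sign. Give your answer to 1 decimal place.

-9.3%

At P_A = 15.85, P_B = 19.07: Q_A = 1318.387.
∂Q_A/∂P_B = -1.65P_A = -26.1525.
ε = (∂Q_A/∂P_B)(P_B/Q_A) = -26.1525 × 19.07/1318.387 ≈ -0.378.
%ΔQ_A ≈ ε × %ΔP_B = -0.378 × (24.7%) = -9.3%.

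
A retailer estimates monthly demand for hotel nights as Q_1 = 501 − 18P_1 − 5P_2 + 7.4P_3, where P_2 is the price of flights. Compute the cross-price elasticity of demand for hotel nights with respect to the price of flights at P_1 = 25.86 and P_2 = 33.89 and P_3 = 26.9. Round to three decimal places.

At P_1 = 25.86 and P_2 = 33.89 and P_3 = 26.9: Q_1 = 65.13.
∂Q_1/∂P_2 = -5.
ε = (∂Q_1/∂P_2)(P_2/Q_1) = -5 × (33.89/65.13) ≈ -2.602.

-2.602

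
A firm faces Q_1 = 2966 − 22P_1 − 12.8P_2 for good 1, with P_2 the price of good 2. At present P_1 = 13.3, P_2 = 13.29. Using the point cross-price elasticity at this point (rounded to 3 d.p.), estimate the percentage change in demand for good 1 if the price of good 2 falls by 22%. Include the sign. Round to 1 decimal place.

At P_1 = 13.3, P_2 = 13.29: Q_1 = 2503.288.
∂Q_1/∂P_2 = -12.8.
ε = (∂Q_1/∂P_2)(P_2/Q_1) = -12.8000 × 13.29/2503.288 ≈ -0.068.
%ΔQ_1 ≈ ε × %ΔP_2 = -0.068 × (-22%) = 1.5%.

1.5%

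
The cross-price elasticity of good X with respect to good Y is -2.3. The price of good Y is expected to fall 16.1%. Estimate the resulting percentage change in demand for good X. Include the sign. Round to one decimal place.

%ΔQ ≈ ε × %ΔP of good Y = -2.3 × (-16.1%) = 37.0%.

37.0%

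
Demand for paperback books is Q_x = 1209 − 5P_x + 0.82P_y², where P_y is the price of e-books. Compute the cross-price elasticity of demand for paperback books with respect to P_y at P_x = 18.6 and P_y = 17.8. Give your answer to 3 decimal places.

At P_x = 18.6 and P_y = 17.8: Q_x = 1375.809.
∂Q_x/∂P_y = 1.64P_y = 1.64(17.8) = 29.1920.
ε = (∂Q_x/∂P_y)(P_y/Q_x) = 29.1920 × (17.8/1375.809) ≈ 0.378.
ε > 0: substitutes.

0.378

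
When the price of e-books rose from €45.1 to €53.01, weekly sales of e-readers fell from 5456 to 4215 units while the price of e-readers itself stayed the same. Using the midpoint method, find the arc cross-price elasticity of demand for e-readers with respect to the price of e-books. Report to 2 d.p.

-1.59

ΔQ_A = 4215 − 5456 = -1241; ΔP_B = 53.01 − 45.1 = 7.91.
Midpoints: Q̄_A = 4835.5, P̄_B = 49.05.
ε = (ΔQ_A/Q̄_A)/(ΔP_B/P̄_B) = (-1241/4835.5)/(7.91/49.05) ≈ -1.59.
ε < 0: e-readers and e-books are complements.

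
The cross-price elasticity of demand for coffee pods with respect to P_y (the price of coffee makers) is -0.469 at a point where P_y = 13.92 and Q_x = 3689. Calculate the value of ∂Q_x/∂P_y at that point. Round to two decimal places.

-124.29

ε = (∂Q_x/∂P_y)·(P_y/Q_x) ⇒ ∂Q_x/∂P_y = ε·Q_x/P_y = -0.469 × 3689/13.92 ≈ -124.29.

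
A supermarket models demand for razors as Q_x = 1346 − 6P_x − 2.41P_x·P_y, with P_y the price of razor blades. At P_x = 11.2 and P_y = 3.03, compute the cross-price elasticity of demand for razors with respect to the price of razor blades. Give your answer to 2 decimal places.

At P_x = 11.2 and P_y = 3.03: Q_x = 1197.014.
∂Q_x/∂P_y = -2.41P_x = -2.41(11.2) = -26.9920.
ε = (∂Q_x/∂P_y)(P_y/Q_x) = -26.9920 × (3.03/1197.014) ≈ -0.07.
ε < 0: complements.

-0.07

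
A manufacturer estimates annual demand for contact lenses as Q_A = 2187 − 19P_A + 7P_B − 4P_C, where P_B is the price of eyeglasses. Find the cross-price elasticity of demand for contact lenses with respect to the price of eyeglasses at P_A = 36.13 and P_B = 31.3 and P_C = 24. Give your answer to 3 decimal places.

At P_A = 36.13 and P_B = 31.3 and P_C = 24: Q_A = 1623.63.
∂Q_A/∂P_B = 7.
ε = (∂Q_A/∂P_B)(P_B/Q_A) = 7 × (31.3/1623.63) ≈ 0.135.

0.135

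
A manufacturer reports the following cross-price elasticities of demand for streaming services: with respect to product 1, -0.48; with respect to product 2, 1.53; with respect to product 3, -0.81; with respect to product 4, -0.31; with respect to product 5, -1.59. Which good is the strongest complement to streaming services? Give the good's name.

product 5

Complements have ε < 0. The most negative value is -1.59 (product 5).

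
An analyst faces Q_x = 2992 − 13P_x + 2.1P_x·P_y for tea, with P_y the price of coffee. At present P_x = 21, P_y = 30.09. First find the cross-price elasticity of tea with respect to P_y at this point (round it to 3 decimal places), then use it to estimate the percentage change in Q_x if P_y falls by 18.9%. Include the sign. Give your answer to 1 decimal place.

At P_x = 21, P_y = 30.09: Q_x = 4045.969.
∂Q_x/∂P_y = 2.1P_x = 44.1000.
ε = (∂Q_x/∂P_y)(P_y/Q_x) = 44.1000 × 30.09/4045.969 ≈ 0.328.
%ΔQ_x ≈ ε × %ΔP_y = 0.328 × (-18.9%) = -6.2%.

-6.2%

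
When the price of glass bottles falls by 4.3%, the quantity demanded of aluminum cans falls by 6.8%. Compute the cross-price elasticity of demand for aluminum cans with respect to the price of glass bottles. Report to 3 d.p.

1.581

ε = (%ΔQ of aluminum cans) / (%ΔP of glass bottles) = (-6.8%) / (-4.3%) ≈ 1.581.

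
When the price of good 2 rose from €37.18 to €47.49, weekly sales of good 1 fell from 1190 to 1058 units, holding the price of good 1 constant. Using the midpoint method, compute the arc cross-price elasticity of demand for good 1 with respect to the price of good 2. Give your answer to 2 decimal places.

-0.48

ΔQ_1 = 1058 − 1190 = -132; ΔP_2 = 47.49 − 37.18 = 10.31.
Midpoints: Q̄_1 = 1124.0, P̄_2 = 42.34.
ε = (ΔQ_1/Q̄_1)/(ΔP_2/P̄_2) = (-132/1124.0)/(10.31/42.34) ≈ -0.48.
ε < 0: good 1 and good 2 are complements.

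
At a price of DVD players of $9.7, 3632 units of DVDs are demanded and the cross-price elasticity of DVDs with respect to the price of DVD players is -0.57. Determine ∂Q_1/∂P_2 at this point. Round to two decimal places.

ε = (∂Q_1/∂P_2)·(P_2/Q_1) ⇒ ∂Q_1/∂P_2 = ε·Q_1/P_2 = -0.57 × 3632/9.7 ≈ -213.43.

-213.43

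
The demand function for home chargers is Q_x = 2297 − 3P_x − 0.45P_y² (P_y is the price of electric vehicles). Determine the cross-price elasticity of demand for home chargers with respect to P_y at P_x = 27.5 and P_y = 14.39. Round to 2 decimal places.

At P_x = 27.5 and P_y = 14.39: Q_x = 2121.318.
∂Q_x/∂P_y = -0.9P_y = -0.9(14.39) = -12.9510.
ε = (∂Q_x/∂P_y)(P_y/Q_x) = -12.9510 × (14.39/2121.318) ≈ -0.09.

-0.09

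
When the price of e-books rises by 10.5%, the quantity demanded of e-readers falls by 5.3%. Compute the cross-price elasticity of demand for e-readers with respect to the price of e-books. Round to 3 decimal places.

ε = (%ΔQ of e-readers) / (%ΔP of e-books) = (-5.3%) / (10.5%) ≈ -0.505.
Negative cross-price elasticity: complements.

-0.505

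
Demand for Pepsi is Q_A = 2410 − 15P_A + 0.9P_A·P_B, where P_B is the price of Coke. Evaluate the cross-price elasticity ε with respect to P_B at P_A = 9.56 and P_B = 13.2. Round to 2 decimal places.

0.05

At P_A = 9.56 and P_B = 13.2: Q_A = 2380.173.
∂Q_A/∂P_B = 0.9P_A = 0.9(9.56) = 8.6040.
ε = (∂Q_A/∂P_B)(P_B/Q_A) = 8.6040 × (13.2/2380.173) ≈ 0.05.
ε > 0: substitutes.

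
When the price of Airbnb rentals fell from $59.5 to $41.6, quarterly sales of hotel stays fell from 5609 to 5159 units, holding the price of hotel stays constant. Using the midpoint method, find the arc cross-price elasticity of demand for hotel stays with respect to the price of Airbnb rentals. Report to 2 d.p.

0.24

ΔQ_A = 5159 − 5609 = -450; ΔP_B = 41.6 − 59.5 = -17.9.
Midpoints: Q̄_A = 5384.0, P̄_B = 50.55.
ε = (ΔQ_A/Q̄_A)/(ΔP_B/P̄_B) = (-450/5384.0)/(-17.9/50.55) ≈ 0.24.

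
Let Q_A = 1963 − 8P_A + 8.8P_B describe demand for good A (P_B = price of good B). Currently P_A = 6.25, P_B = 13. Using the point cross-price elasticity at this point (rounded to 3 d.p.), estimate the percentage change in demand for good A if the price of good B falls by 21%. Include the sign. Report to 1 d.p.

-1.2%

At P_A = 6.25, P_B = 13: Q_A = 2027.4.
∂Q_A/∂P_B = 8.8.
ε = (∂Q_A/∂P_B)(P_B/Q_A) = 8.8000 × 13/2027.4 ≈ 0.056.
%ΔQ_A ≈ ε × %ΔP_B = 0.056 × (-21%) = -1.2%.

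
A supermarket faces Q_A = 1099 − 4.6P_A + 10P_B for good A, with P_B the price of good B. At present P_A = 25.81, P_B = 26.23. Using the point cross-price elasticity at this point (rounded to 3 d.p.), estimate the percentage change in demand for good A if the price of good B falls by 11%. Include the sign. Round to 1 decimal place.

-2.3%

At P_A = 25.81, P_B = 26.23: Q_A = 1242.574.
∂Q_A/∂P_B = 10.
ε = (∂Q_A/∂P_B)(P_B/Q_A) = 10.0000 × 26.23/1242.574 ≈ 0.211.
%ΔQ_A ≈ ε × %ΔP_B = 0.211 × (-11%) = -2.3%.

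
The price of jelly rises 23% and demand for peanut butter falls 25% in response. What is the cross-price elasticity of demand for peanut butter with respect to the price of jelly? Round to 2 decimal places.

ε = (%ΔQ of peanut butter) / (%ΔP of jelly) = (-25%) / (23%) ≈ -1.09.

-1.09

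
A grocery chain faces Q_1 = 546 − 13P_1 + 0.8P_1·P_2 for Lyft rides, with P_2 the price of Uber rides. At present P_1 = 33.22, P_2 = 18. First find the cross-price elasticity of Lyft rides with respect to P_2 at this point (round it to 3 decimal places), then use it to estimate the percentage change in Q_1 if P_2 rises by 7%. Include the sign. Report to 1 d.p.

5.6%

At P_1 = 33.22, P_2 = 18: Q_1 = 592.508.
∂Q_1/∂P_2 = 0.8P_1 = 26.5760.
ε = (∂Q_1/∂P_2)(P_2/Q_1) = 26.5760 × 18/592.508 ≈ 0.807.
%ΔQ_1 ≈ ε × %ΔP_2 = 0.807 × (7%) = 5.6%.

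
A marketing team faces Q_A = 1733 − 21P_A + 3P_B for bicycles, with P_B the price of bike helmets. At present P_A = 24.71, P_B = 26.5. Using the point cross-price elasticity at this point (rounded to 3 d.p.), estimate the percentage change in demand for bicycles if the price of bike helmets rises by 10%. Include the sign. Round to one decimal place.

At P_A = 24.71, P_B = 26.5: Q_A = 1293.59.
∂Q_A/∂P_B = 3.
ε = (∂Q_A/∂P_B)(P_B/Q_A) = 3.0000 × 26.5/1293.59 ≈ 0.061.
%ΔQ_A ≈ ε × %ΔP_B = 0.061 × (10%) = 0.6%.

0.6%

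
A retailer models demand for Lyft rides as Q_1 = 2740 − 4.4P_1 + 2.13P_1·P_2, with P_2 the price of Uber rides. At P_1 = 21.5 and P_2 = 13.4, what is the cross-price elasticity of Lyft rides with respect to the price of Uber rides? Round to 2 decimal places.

At P_1 = 21.5 and P_2 = 13.4: Q_1 = 3259.053.
∂Q_1/∂P_2 = 2.13P_1 = 2.13(21.5) = 45.7950.
ε = (∂Q_1/∂P_2)(P_2/Q_1) = 45.7950 × (13.4/3259.053) ≈ 0.19.
ε > 0: substitutes.

0.19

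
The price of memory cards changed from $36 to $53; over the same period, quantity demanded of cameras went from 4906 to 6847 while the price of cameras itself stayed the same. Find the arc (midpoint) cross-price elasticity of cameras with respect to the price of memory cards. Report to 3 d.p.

ΔQ_A = 6847 − 4906 = 1941; ΔP_B = 53 − 36 = 17.
Midpoints: Q̄_A = 5876.5, P̄_B = 44.50.
ε = (ΔQ_A/Q̄_A)/(ΔP_B/P̄_B) = (1941/5876.5)/(17/44.50) ≈ 0.865.
ε > 0: cameras and memory cards are substitutes.

0.865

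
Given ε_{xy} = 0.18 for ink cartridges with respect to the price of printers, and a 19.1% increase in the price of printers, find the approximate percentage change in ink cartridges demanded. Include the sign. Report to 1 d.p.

%ΔQ ≈ ε × %ΔP of printers = 0.18 × (19.1%) = 3.4%.
Demand for ink cartridges rises by about 3.4%.

3.4%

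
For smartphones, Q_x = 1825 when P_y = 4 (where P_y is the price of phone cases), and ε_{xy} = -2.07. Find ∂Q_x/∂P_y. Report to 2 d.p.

-944.44

ε = (∂Q_x/∂P_y)·(P_y/Q_x) ⇒ ∂Q_x/∂P_y = ε·Q_x/P_y = -2.07 × 1825/4 ≈ -944.44.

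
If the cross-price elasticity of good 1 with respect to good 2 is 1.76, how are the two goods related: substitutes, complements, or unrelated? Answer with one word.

ε = 1.76 > 0, so a higher price of good 2 raises demand for good 1: substitutes.

substitutes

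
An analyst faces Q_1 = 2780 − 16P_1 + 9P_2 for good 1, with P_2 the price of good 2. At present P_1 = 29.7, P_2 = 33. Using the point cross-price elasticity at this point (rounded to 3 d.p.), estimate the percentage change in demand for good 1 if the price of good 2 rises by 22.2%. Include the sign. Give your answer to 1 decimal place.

2.5%

At P_1 = 29.7, P_2 = 33: Q_1 = 2601.8.
∂Q_1/∂P_2 = 9.
ε = (∂Q_1/∂P_2)(P_2/Q_1) = 9.0000 × 33/2601.8 ≈ 0.114.
%ΔQ_1 ≈ ε × %ΔP_2 = 0.114 × (22.2%) = 2.5%.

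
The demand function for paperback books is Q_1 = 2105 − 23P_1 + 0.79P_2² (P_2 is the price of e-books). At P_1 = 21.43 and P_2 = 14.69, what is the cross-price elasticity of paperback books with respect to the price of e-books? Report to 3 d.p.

At P_1 = 21.43 and P_2 = 14.69: Q_1 = 1782.589.
∂Q_1/∂P_2 = 1.58P_2 = 1.58(14.69) = 23.2102.
ε = (∂Q_1/∂P_2)(P_2/Q_1) = 23.2102 × (14.69/1782.589) ≈ 0.191.
ε > 0: substitutes.

0.191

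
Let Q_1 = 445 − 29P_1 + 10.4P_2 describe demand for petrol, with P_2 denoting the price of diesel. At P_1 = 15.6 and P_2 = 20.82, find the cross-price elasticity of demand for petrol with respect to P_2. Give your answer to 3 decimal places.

At P_1 = 15.6 and P_2 = 20.82: Q_1 = 209.128.
∂Q_1/∂P_2 = 10.4.
ε = (∂Q_1/∂P_2)(P_2/Q_1) = 10.4 × (20.82/209.128) ≈ 1.035.

1.035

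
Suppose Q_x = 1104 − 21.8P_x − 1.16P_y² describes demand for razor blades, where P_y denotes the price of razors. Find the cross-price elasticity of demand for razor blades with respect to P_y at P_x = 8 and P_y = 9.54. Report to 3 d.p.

At P_x = 8 and P_y = 9.54: Q_x = 824.027.
∂Q_x/∂P_y = -2.32P_y = -2.32(9.54) = -22.1328.
ε = (∂Q_x/∂P_y)(P_y/Q_x) = -22.1328 × (9.54/824.027) ≈ -0.256.

-0.256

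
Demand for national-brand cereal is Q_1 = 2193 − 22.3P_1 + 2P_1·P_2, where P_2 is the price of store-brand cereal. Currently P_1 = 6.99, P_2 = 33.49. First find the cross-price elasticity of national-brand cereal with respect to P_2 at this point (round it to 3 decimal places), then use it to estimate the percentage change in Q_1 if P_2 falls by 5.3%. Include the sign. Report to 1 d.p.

At P_1 = 6.99, P_2 = 33.49: Q_1 = 2505.313.
∂Q_1/∂P_2 = 2P_1 = 13.9800.
ε = (∂Q_1/∂P_2)(P_2/Q_1) = 13.9800 × 33.49/2505.313 ≈ 0.187.
%ΔQ_1 ≈ ε × %ΔP_2 = 0.187 × (-5.3%) = -1.0%.

-1.0%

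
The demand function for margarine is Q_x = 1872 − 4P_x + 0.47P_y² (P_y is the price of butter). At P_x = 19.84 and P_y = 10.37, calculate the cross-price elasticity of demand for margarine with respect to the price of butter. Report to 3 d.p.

At P_x = 19.84 and P_y = 10.37: Q_x = 1843.182.
∂Q_x/∂P_y = 0.94P_y = 0.94(10.37) = 9.7478.
ε = (∂Q_x/∂P_y)(P_y/Q_x) = 9.7478 × (10.37/1843.182) ≈ 0.055.

0.055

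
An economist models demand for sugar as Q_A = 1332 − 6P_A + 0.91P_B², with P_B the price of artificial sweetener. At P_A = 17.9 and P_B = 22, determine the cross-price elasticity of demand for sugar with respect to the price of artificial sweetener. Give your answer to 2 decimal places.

0.53

At P_A = 17.9 and P_B = 22: Q_A = 1665.04.
∂Q_A/∂P_B = 1.82P_B = 1.82(22) = 40.0400.
ε = (∂Q_A/∂P_B)(P_B/Q_A) = 40.0400 × (22/1665.04) ≈ 0.53.
ε > 0: substitutes.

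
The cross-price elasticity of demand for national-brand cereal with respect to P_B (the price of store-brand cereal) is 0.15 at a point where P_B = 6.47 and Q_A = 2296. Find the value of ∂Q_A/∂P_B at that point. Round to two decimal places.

53.23

ε = (∂Q_A/∂P_B)·(P_B/Q_A) ⇒ ∂Q_A/∂P_B = ε·Q_A/P_B = 0.15 × 2296/6.47 ≈ 53.23.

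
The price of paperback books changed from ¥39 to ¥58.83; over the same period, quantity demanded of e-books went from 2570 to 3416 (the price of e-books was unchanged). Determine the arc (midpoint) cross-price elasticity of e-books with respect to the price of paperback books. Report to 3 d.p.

0.697

ΔQ_A = 3416 − 2570 = 846; ΔP_B = 58.83 − 39 = 19.83.
Midpoints: Q̄_A = 2993.0, P̄_B = 48.91.
ε = (ΔQ_A/Q̄_A)/(ΔP_B/P̄_B) = (846/2993.0)/(19.83/48.91) ≈ 0.697.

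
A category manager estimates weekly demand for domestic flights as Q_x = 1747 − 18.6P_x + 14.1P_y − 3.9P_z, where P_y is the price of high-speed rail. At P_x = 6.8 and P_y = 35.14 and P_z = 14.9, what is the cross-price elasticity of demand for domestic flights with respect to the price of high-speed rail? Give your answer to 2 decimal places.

0.24

At P_x = 6.8 and P_y = 35.14 and P_z = 14.9: Q_x = 2057.884.
∂Q_x/∂P_y = 14.1.
ε = (∂Q_x/∂P_y)(P_y/Q_x) = 14.1 × (35.14/2057.884) ≈ 0.24.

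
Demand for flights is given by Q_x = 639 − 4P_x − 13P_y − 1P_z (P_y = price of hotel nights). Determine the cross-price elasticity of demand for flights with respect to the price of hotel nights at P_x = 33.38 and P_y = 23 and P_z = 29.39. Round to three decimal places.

-1.688

At P_x = 33.38 and P_y = 23 and P_z = 29.39: Q_x = 177.09.
∂Q_x/∂P_y = -13.
ε = (∂Q_x/∂P_y)(P_y/Q_x) = -13 × (23/177.09) ≈ -1.688.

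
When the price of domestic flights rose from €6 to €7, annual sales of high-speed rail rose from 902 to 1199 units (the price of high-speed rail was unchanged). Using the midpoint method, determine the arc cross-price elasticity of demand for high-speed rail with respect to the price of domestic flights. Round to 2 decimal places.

1.84

ΔQ_A = 1199 − 902 = 297; ΔP_B = 7 − 6 = 1.
Midpoints: Q̄_A = 1050.5, P̄_B = 6.50.
ε = (ΔQ_A/Q̄_A)/(ΔP_B/P̄_B) = (297/1050.5)/(1/6.50) ≈ 1.84.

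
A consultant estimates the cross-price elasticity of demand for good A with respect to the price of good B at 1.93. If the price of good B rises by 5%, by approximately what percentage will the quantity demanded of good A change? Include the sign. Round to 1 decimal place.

9.7%

%ΔQ ≈ ε × %ΔP of good B = 1.93 × (5%) = 9.7%.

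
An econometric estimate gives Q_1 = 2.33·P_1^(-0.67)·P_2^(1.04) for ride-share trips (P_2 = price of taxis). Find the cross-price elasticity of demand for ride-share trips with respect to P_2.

1.04

In a log-linear (constant-elasticity) demand function, the coefficient on the exponent of P_2 is the cross-price elasticity.
ε = 1.04. Positive, so ride-share trips and taxis are substitutes.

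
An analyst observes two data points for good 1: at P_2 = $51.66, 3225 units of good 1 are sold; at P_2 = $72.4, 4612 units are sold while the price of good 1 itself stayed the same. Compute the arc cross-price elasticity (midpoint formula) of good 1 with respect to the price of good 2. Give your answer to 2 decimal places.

ΔQ_1 = 4612 − 3225 = 1387; ΔP_2 = 72.4 − 51.66 = 20.74.
Midpoints: Q̄_1 = 3918.5, P̄_2 = 62.03.
ε = (ΔQ_1/Q̄_1)/(ΔP_2/P̄_2) = (1387/3918.5)/(20.74/62.03) ≈ 1.06.
ε > 0: good 1 and good 2 are substitutes.

1.06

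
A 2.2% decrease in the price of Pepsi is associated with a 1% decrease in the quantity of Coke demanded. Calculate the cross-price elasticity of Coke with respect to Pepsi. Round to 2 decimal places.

ε = (%ΔQ of Coke) / (%ΔP of Pepsi) = (-1%) / (-2.2%) ≈ 0.45.
Positive cross-price elasticity: substitutes.

0.45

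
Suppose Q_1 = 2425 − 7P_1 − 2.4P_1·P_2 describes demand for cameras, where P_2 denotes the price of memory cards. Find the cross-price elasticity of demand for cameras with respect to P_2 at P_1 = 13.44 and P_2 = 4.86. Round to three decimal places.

At P_1 = 13.44 and P_2 = 4.86: Q_1 = 2174.156.
∂Q_1/∂P_2 = -2.4P_1 = -2.4(13.44) = -32.2560.
ε = (∂Q_1/∂P_2)(P_2/Q_1) = -32.2560 × (4.86/2174.156) ≈ -0.072.
ε < 0: complements.

-0.072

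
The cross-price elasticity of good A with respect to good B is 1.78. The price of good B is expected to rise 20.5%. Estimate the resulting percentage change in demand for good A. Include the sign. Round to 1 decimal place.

%ΔQ ≈ ε × %ΔP of good B = 1.78 × (20.5%) = 36.5%.

36.5%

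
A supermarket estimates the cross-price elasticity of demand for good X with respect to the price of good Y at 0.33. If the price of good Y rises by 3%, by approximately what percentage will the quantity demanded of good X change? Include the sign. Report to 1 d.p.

1.0%

%ΔQ ≈ ε × %ΔP of good Y = 0.33 × (3%) = 1.0%.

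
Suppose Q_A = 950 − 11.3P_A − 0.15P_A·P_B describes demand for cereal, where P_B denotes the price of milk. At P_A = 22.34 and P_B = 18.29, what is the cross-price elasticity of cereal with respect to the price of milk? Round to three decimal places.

At P_A = 22.34 and P_B = 18.29: Q_A = 636.268.
∂Q_A/∂P_B = -0.15P_A = -0.15(22.34) = -3.3510.
ε = (∂Q_A/∂P_B)(P_B/Q_A) = -3.3510 × (18.29/636.268) ≈ -0.096.

-0.096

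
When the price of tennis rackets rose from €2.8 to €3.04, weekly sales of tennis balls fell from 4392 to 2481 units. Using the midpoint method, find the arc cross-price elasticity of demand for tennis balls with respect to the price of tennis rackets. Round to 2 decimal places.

-6.77

ΔQ_A = 2481 − 4392 = -1911; ΔP_B = 3.04 − 2.8 = 0.24.
Midpoints: Q̄_A = 3436.5, P̄_B = 2.92.
ε = (ΔQ_A/Q̄_A)/(ΔP_B/P̄_B) = (-1911/3436.5)/(0.24/2.92) ≈ -6.77.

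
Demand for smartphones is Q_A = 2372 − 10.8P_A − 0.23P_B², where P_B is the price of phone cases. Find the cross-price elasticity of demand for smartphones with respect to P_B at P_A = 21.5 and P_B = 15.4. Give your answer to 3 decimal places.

At P_A = 21.5 and P_B = 15.4: Q_A = 2085.253.
∂Q_A/∂P_B = -0.46P_B = -0.46(15.4) = -7.0840.
ε = (∂Q_A/∂P_B)(P_B/Q_A) = -7.0840 × (15.4/2085.253) ≈ -0.052.
ε < 0: complements.

-0.052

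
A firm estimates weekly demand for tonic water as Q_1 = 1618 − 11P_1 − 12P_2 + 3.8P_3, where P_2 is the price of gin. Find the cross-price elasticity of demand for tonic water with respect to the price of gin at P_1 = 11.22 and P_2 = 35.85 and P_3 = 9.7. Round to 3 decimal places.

At P_1 = 11.22 and P_2 = 35.85 and P_3 = 9.7: Q_1 = 1101.24.
∂Q_1/∂P_2 = -12.
ε = (∂Q_1/∂P_2)(P_2/Q_1) = -12 × (35.85/1101.24) ≈ -0.391.
Since ε < 0, tonic water and gin are complements.

-0.391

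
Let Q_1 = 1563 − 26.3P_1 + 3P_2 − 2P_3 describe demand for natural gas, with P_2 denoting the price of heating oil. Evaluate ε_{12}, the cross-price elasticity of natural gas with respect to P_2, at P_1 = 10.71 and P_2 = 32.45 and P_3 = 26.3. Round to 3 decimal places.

0.073

At P_1 = 10.71 and P_2 = 32.45 and P_3 = 26.3: Q_1 = 1326.077.
∂Q_1/∂P_2 = 3.
ε = (∂Q_1/∂P_2)(P_2/Q_1) = 3 × (32.45/1326.077) ≈ 0.073.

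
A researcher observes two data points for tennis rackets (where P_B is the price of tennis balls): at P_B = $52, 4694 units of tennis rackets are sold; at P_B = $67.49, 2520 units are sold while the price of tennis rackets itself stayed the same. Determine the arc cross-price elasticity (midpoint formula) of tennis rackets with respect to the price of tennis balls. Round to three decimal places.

-2.325

ΔQ_A = 2520 − 4694 = -2174; ΔP_B = 67.49 − 52 = 15.49.
Midpoints: Q̄_A = 3607.0, P̄_B = 59.74.
ε = (ΔQ_A/Q̄_A)/(ΔP_B/P̄_B) = (-2174/3607.0)/(15.49/59.74) ≈ -2.325.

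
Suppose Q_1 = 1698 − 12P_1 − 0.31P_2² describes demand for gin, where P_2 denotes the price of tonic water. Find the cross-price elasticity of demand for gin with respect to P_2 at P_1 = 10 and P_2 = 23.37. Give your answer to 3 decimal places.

-0.240

At P_1 = 10 and P_2 = 23.37: Q_1 = 1408.691.
∂Q_1/∂P_2 = -0.62P_2 = -0.62(23.37) = -14.4894.
ε = (∂Q_1/∂P_2)(P_2/Q_1) = -14.4894 × (23.37/1408.691) ≈ -0.240.
ε < 0: complements.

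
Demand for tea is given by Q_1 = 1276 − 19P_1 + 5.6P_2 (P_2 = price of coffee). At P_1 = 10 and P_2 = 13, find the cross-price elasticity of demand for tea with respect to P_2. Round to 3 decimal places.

0.063

At P_1 = 10 and P_2 = 13: Q_1 = 1158.8.
∂Q_1/∂P_2 = 5.6.
ε = (∂Q_1/∂P_2)(P_2/Q_1) = 5.6 × (13/1158.8) ≈ 0.063.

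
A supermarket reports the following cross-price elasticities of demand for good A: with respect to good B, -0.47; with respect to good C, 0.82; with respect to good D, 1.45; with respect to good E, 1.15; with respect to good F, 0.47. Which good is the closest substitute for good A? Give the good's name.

good D

Substitutes have ε > 0. Among the positive values, 1.45 (good D) is largest.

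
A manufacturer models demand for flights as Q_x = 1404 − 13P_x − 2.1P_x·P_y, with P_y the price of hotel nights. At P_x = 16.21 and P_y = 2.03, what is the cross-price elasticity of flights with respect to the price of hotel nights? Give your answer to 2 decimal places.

At P_x = 16.21 and P_y = 2.03: Q_x = 1124.167.
∂Q_x/∂P_y = -2.1P_x = -2.1(16.21) = -34.0410.
ε = (∂Q_x/∂P_y)(P_y/Q_x) = -34.0410 × (2.03/1124.167) ≈ -0.06.

-0.06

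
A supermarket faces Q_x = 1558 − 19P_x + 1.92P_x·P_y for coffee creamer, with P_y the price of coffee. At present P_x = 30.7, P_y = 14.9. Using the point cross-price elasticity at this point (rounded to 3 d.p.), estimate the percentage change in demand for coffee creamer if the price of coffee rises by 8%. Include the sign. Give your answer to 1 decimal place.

At P_x = 30.7, P_y = 14.9: Q_x = 1852.966.
∂Q_x/∂P_y = 1.92P_x = 58.9440.
ε = (∂Q_x/∂P_y)(P_y/Q_x) = 58.9440 × 14.9/1852.966 ≈ 0.474.
%ΔQ_x ≈ ε × %ΔP_y = 0.474 × (8%) = 3.8%.

3.8%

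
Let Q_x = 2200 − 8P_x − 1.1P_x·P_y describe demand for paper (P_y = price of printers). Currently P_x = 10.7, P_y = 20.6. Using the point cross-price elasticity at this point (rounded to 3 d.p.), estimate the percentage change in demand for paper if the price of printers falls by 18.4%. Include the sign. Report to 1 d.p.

At P_x = 10.7, P_y = 20.6: Q_x = 1871.938.
∂Q_x/∂P_y = -1.1P_x = -11.7700.
ε = (∂Q_x/∂P_y)(P_y/Q_x) = -11.7700 × 20.6/1871.938 ≈ -0.130.
%ΔQ_x ≈ ε × %ΔP_y = -0.130 × (-18.4%) = 2.4%.

2.4%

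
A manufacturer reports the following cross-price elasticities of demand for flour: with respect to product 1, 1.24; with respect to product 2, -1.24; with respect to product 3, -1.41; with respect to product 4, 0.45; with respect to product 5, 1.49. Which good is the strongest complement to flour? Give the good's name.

product 3

Complements have ε < 0. The most negative value is -1.41 (product 3).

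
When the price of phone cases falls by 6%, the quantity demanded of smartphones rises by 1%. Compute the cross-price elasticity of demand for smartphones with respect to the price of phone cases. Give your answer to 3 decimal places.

ε = (%ΔQ of smartphones) / (%ΔP of phone cases) = (1%) / (-6%) ≈ -0.167.
Negative cross-price elasticity: complements.

-0.167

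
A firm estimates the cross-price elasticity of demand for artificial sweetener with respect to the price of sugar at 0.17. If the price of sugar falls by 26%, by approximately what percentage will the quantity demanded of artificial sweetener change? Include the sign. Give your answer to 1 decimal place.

%ΔQ ≈ ε × %ΔP of sugar = 0.17 × (-26%) = -4.4%.

-4.4%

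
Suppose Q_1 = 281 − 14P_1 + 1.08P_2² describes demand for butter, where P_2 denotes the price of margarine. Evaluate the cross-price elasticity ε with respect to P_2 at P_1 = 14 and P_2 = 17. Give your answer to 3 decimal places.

1.572

At P_1 = 14 and P_2 = 17: Q_1 = 397.12.
∂Q_1/∂P_2 = 2.16P_2 = 2.16(17) = 36.7200.
ε = (∂Q_1/∂P_2)(P_2/Q_1) = 36.7200 × (17/397.12) ≈ 1.572.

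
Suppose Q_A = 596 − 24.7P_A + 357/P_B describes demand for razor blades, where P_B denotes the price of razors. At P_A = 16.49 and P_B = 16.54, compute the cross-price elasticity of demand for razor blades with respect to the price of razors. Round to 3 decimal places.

At P_A = 16.49 and P_B = 16.54: Q_A = 210.281.
∂Q_A/∂P_B = −357/P_B² = -1.3050.
ε = (∂Q_A/∂P_B)(P_B/Q_A) = -1.3050 × (16.54/210.281) ≈ -0.103.

-0.103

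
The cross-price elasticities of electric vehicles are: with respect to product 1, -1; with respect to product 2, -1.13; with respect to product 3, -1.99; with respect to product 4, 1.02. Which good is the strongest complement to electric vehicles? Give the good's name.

Complements have ε < 0. The most negative value is -1.99 (product 3).

product 3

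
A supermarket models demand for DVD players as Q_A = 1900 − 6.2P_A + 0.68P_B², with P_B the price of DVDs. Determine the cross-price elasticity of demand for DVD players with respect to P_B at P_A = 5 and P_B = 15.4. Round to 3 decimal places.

0.159

At P_A = 5 and P_B = 15.4: Q_A = 2030.269.
∂Q_A/∂P_B = 1.36P_B = 1.36(15.4) = 20.9440.
ε = (∂Q_A/∂P_B)(P_B/Q_A) = 20.9440 × (15.4/2030.269) ≈ 0.159.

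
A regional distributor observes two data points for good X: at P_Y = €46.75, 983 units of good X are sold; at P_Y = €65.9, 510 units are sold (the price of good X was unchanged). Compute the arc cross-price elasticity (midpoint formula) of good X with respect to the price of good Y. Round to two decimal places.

-1.86

ΔQ_X = 510 − 983 = -473; ΔP_Y = 65.9 − 46.75 = 19.15.
Midpoints: Q̄_X = 746.5, P̄_Y = 56.33.
ε = (ΔQ_X/Q̄_X)/(ΔP_Y/P̄_Y) = (-473/746.5)/(19.15/56.33) ≈ -1.86.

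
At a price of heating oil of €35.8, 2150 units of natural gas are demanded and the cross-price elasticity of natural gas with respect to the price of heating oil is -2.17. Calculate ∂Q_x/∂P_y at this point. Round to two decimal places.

-130.32

ε = (∂Q_x/∂P_y)·(P_y/Q_x) ⇒ ∂Q_x/∂P_y = ε·Q_x/P_y = -2.17 × 2150/35.8 ≈ -130.32.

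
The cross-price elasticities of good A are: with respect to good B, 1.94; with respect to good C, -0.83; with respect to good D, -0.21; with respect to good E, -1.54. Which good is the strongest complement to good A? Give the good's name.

Complements have ε < 0. The most negative value is -1.54 (good E).

good E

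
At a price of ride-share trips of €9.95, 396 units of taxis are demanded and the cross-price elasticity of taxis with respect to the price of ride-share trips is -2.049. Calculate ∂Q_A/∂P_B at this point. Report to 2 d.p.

-81.55

ε = (∂Q_A/∂P_B)·(P_B/Q_A) ⇒ ∂Q_A/∂P_B = ε·Q_A/P_B = -2.049 × 396/9.95 ≈ -81.55.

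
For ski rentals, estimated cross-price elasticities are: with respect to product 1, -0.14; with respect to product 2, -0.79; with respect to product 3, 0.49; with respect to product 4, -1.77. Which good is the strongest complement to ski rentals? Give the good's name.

Complements have ε < 0. The most negative value is -1.77 (product 4).

product 4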